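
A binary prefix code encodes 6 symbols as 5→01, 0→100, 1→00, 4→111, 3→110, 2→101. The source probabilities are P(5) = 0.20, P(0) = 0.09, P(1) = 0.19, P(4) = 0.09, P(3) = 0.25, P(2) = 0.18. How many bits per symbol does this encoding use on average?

2.61 bits/symbol

L̄ = Σ pᵢ·ℓᵢ = 0.20·2 + 0.09·3 + 0.19·2 + 0.09·3 + 0.25·3 + 0.18·3 = 2.61 bits/symbol.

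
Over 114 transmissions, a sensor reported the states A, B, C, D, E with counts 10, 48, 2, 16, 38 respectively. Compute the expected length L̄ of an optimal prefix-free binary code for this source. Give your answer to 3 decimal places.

1.930 bits/symbol

Probabilities are the counts divided by 114.
Repeatedly combine the two least-probable nodes; the expected code length is the sum of the merged weights.
merge 1/57 + 5/57 → 2/19
merge 2/19 + 8/57 → 14/57
merge 14/57 + 1/3 → 11/19
merge 8/19 + 11/19 → 1
L = 2/19 + 14/57 + 11/19 + 1 = 110/57 ≈ 1.930 bits/symbol.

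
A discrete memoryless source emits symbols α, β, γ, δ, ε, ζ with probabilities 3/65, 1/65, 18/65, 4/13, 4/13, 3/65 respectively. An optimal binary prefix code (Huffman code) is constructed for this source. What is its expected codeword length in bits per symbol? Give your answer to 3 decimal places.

Repeatedly combine the two least-probable nodes; the expected code length is the sum of the merged weights.
merge 1/65 + 3/65 → 4/65
merge 3/65 + 4/65 → 7/65
merge 7/65 + 18/65 → 5/13
merge 4/13 + 4/13 → 8/13
merge 5/13 + 8/13 → 1
L = 4/65 + 7/65 + 5/13 + 8/13 + 1 = 141/65 ≈ 2.169 bits/symbol.

2.169 bits/symbol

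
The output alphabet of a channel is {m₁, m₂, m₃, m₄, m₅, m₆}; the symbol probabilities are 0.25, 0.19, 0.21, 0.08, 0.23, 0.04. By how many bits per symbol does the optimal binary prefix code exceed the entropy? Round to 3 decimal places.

0.037 bits

Entropy H = −Σ p log₂ p ≈ 2.3930 bits.
Huffman merges: 1/25+2/25→3/25; 3/25+19/100→31/100; 21/100+23/100→11/25; 1/4+31/100→14/25; 11/25+14/25→1. L = 243/100 ≈ 2.4300.
L − H = 2.4300 − 2.3930 = 0.037 bits.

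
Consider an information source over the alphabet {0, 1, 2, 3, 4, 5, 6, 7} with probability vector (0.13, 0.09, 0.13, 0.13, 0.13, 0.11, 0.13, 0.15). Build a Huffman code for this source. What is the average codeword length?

Repeatedly combine the two least-probable nodes; the expected code length is the sum of the merged weights.
merge 9/100 + 11/100 → 1/5
merge 13/100 + 13/100 → 13/50
merge 13/100 + 13/100 → 13/50
merge 13/100 + 3/20 → 7/25
merge 1/5 + 13/50 → 23/50
merge 13/50 + 7/25 → 27/50
merge 23/50 + 27/50 → 1
L = 1/5 + 13/50 + 13/50 + 7/25 + 23/50 + 27/50 + 1 = 3 bits/symbol.

3 bits/symbol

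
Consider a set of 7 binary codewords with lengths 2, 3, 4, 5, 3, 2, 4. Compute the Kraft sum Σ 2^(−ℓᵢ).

With common denominator 2^5 = 32: Σ 2^(−ℓᵢ) = 8/32 + 4/32 + 2/32 + 1/32 + 4/32 + 8/32 + 2/32 = 29/32 = 0.90625.

0.90625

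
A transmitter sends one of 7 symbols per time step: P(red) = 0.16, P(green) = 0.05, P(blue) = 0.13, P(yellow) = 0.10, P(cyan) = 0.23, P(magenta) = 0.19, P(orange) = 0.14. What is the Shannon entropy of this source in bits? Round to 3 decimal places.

H = −Σ pᵢ log₂ pᵢ.
−0.16·log₂(0.16) = 0.4230
−0.05·log₂(0.05) = 0.2161
−0.13·log₂(0.13) = 0.3826
−0.10·log₂(0.10) = 0.3322
−0.23·log₂(0.23) = 0.4877
−0.19·log₂(0.19) = 0.4552
−0.14·log₂(0.14) = 0.3971
Sum ≈ 2.6940 → 2.694 bits.

2.694 bits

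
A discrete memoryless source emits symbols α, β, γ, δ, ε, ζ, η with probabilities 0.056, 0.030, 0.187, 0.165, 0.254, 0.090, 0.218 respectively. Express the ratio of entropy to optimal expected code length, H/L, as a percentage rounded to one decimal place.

98.3%

Entropy H = −Σ p log₂ p ≈ 2.5598 bits.
Huffman merges: 3/100+7/125→43/500; 43/500+9/100→22/125; 33/200+22/125→341/1000; 187/1000+109/500→81/200; 127/500+341/1000→119/200; 81/200+119/200→1. L = 2603/1000 ≈ 2.6030.
Efficiency = H/L = 2.5598/2.6030 = 98.3%.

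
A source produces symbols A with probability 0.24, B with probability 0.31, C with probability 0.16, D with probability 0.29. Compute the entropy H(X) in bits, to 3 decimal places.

H = −Σ pᵢ log₂ pᵢ.
−0.24·log₂(0.24) = 0.4941
−0.31·log₂(0.31) = 0.5238
−0.16·log₂(0.16) = 0.4230
−0.29·log₂(0.29) = 0.5179
Sum ≈ 1.9588 → 1.959 bits.

1.959 bits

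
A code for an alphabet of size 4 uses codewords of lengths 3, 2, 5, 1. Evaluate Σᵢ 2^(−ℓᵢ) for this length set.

With common denominator 2^5 = 32: Σ 2^(−ℓᵢ) = 4/32 + 8/32 + 1/32 + 16/32 = 29/32 = 0.90625.

0.90625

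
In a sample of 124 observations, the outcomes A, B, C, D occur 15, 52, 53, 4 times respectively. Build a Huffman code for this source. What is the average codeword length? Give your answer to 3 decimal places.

1.726 bits/symbol

Probabilities are the counts divided by 124.
Repeatedly combine the two least-probable nodes; the expected code length is the sum of the merged weights.
merge 1/31 + 15/124 → 19/124
merge 19/124 + 13/31 → 71/124
merge 53/124 + 71/124 → 1
L = 19/124 + 71/124 + 1 = 107/62 ≈ 1.726 bits/symbol.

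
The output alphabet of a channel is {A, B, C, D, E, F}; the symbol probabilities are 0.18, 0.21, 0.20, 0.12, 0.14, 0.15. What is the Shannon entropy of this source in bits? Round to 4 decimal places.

2.5572 bits

H = −Σ pᵢ log₂ pᵢ.
−0.18·log₂(0.18) = 0.4453
−0.21·log₂(0.21) = 0.4728
−0.20·log₂(0.20) = 0.4644
−0.12·log₂(0.12) = 0.3671
−0.14·log₂(0.14) = 0.3971
−0.15·log₂(0.15) = 0.4105
Sum ≈ 2.5572 → 2.5572 bits.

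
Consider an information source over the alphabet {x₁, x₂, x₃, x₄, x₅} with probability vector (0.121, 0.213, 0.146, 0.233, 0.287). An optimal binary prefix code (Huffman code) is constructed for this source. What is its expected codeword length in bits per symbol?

2.267 bits/symbol

Repeatedly combine the two least-probable nodes; the expected code length is the sum of the merged weights.
merge 121/1000 + 73/500 → 267/1000
merge 213/1000 + 233/1000 → 223/500
merge 267/1000 + 287/1000 → 277/500
merge 223/500 + 277/500 → 1
L = 267/1000 + 223/500 + 277/500 + 1 = 2267/1000 = 2.267 bits/symbol.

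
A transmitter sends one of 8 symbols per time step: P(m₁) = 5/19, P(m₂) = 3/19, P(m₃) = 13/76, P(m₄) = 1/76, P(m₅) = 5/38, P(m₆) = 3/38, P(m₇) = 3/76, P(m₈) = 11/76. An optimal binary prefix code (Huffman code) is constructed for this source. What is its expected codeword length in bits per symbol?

Repeatedly combine the two least-probable nodes; the expected code length is the sum of the merged weights.
merge 1/76 + 3/76 → 1/19
merge 1/19 + 3/38 → 5/38
merge 5/38 + 5/38 → 5/19
merge 11/76 + 3/19 → 23/76
merge 13/76 + 5/19 → 33/76
merge 5/19 + 23/76 → 43/76
merge 33/76 + 43/76 → 1
L = 1/19 + 5/38 + 5/19 + 23/76 + 33/76 + 43/76 + 1 = 11/4 = 2.75 bits/symbol.

2.75 bits/symbol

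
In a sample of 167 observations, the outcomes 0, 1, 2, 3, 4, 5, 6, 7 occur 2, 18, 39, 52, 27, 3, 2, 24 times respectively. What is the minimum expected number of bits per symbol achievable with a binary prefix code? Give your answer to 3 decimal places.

Probabilities are the counts divided by 167.
Repeatedly combine the two least-probable nodes; the expected code length is the sum of the merged weights.
merge 2/167 + 2/167 → 4/167
merge 3/167 + 4/167 → 7/167
merge 7/167 + 18/167 → 25/167
merge 24/167 + 25/167 → 49/167
merge 27/167 + 39/167 → 66/167
merge 49/167 + 52/167 → 101/167
merge 66/167 + 101/167 → 1
L = 4/167 + 7/167 + 25/167 + 49/167 + 66/167 + 101/167 + 1 = 419/167 ≈ 2.509 bits/symbol.

2.509 bits/symbol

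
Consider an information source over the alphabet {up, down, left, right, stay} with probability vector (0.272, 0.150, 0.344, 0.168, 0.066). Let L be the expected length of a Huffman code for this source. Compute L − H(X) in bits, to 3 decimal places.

Entropy H = −Σ p log₂ p ≈ 2.1422 bits.
Huffman merges: 33/500+3/20→27/125; 21/125+27/125→48/125; 34/125+43/125→77/125; 48/125+77/125→1. L = 277/125 ≈ 2.2160.
L − H = 2.2160 − 2.1422 = 0.074 bits.

0.074 bits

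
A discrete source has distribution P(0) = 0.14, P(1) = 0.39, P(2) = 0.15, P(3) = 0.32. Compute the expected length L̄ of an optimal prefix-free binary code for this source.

1.9 bits/symbol

Repeatedly combine the two least-probable nodes; the expected code length is the sum of the merged weights.
merge 7/50 + 3/20 → 29/100
merge 29/100 + 8/25 → 61/100
merge 39/100 + 61/100 → 1
L = 29/100 + 61/100 + 1 = 19/10 = 1.9 bits/symbol.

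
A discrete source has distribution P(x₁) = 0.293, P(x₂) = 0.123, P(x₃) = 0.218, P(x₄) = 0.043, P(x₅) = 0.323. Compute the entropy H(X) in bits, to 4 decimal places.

2.0917 bits

H = −Σ pᵢ log₂ pᵢ.
−0.293·log₂(0.293) = 0.5189
−0.123·log₂(0.123) = 0.3719
−0.218·log₂(0.218) = 0.4791
−0.043·log₂(0.043) = 0.1952
−0.323·log₂(0.323) = 0.5266
Sum ≈ 2.0917 → 2.0917 bits.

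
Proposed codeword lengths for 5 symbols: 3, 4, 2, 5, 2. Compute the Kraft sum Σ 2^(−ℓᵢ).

With common denominator 2^5 = 32: Σ 2^(−ℓᵢ) = 4/32 + 2/32 + 8/32 + 1/32 + 8/32 = 23/32 = 0.71875.

0.71875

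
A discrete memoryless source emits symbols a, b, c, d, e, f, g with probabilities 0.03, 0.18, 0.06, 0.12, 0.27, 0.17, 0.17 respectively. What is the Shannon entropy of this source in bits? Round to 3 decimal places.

2.587 bits

H = −Σ pᵢ log₂ pᵢ.
−0.03·log₂(0.03) = 0.1518
−0.18·log₂(0.18) = 0.4453
−0.06·log₂(0.06) = 0.2435
−0.12·log₂(0.12) = 0.3671
−0.27·log₂(0.27) = 0.5100
−0.17·log₂(0.17) = 0.4346
−0.17·log₂(0.17) = 0.4346
Sum ≈ 2.5869 → 2.587 bits.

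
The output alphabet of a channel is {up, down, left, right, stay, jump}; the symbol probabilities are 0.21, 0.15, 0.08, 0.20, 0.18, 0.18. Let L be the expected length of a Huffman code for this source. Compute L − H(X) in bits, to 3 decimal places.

Entropy H = −Σ p log₂ p ≈ 2.5299 bits.
Huffman merges: 2/25+3/20→23/100; 9/50+9/50→9/25; 1/5+21/100→41/100; 23/100+9/25→59/100; 41/100+59/100→1. L = 259/100 ≈ 2.5900.
L − H = 2.5900 − 2.5299 = 0.060 bits.

0.060 bits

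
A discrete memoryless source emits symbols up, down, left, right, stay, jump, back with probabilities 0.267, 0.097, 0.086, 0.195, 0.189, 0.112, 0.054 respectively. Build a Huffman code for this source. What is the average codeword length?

Repeatedly combine the two least-probable nodes; the expected code length is the sum of the merged weights.
merge 27/500 + 43/500 → 7/50
merge 97/1000 + 14/125 → 209/1000
merge 7/50 + 189/1000 → 329/1000
merge 39/200 + 209/1000 → 101/250
merge 267/1000 + 329/1000 → 149/250
merge 101/250 + 149/250 → 1
L = 7/50 + 209/1000 + 329/1000 + 101/250 + 149/250 + 1 = 1339/500 = 2.678 bits/symbol.

2.678 bits/symbol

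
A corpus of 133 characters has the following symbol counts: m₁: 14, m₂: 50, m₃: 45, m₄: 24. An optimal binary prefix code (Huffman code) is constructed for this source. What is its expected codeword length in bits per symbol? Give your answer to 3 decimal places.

Probabilities are the counts divided by 133.
Repeatedly combine the two least-probable nodes; the expected code length is the sum of the merged weights.
merge 2/19 + 24/133 → 2/7
merge 2/7 + 45/133 → 83/133
merge 50/133 + 83/133 → 1
L = 2/7 + 83/133 + 1 = 254/133 ≈ 1.910 bits/symbol.

1.910 bits/symbol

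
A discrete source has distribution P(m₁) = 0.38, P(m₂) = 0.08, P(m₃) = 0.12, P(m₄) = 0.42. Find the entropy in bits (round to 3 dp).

H = −Σ pᵢ log₂ pᵢ.
−0.38·log₂(0.38) = 0.5305
−0.08·log₂(0.08) = 0.2915
−0.12·log₂(0.12) = 0.3671
−0.42·log₂(0.42) = 0.5256
Sum ≈ 1.7147 → 1.715 bits.

1.715 bits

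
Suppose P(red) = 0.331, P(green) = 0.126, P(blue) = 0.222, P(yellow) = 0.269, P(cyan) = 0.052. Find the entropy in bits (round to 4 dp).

H = −Σ pᵢ log₂ pᵢ.
−0.331·log₂(0.331) = 0.5280
−0.126·log₂(0.126) = 0.3766
−0.222·log₂(0.222) = 0.4820
−0.269·log₂(0.269) = 0.5096
−0.052·log₂(0.052) = 0.2218
Sum ≈ 2.1179 → 2.1179 bits.

2.1179 bits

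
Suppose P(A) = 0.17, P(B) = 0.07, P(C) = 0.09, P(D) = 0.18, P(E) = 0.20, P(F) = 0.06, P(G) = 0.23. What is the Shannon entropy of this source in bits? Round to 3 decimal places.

H = −Σ pᵢ log₂ pᵢ.
−0.17·log₂(0.17) = 0.4346
−0.07·log₂(0.07) = 0.2686
−0.09·log₂(0.09) = 0.3127
−0.18·log₂(0.18) = 0.4453
−0.20·log₂(0.20) = 0.4644
−0.06·log₂(0.06) = 0.2435
−0.23·log₂(0.23) = 0.4877
Sum ≈ 2.6567 → 2.657 bits.

2.657 bits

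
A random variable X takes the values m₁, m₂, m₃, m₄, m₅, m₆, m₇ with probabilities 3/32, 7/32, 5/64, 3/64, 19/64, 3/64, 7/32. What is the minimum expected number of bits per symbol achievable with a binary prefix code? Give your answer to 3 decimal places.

2.531 bits/symbol

Repeatedly combine the two least-probable nodes; the expected code length is the sum of the merged weights.
merge 3/64 + 3/64 → 3/32
merge 5/64 + 3/32 → 11/64
merge 3/32 + 11/64 → 17/64
merge 7/32 + 7/32 → 7/16
merge 17/64 + 19/64 → 9/16
merge 7/16 + 9/16 → 1
L = 3/32 + 11/64 + 17/64 + 7/16 + 9/16 + 1 = 81/32 ≈ 2.531 bits/symbol.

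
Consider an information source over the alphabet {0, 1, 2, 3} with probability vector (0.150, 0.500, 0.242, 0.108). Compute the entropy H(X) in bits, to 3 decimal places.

1.753 bits

H = −Σ pᵢ log₂ pᵢ.
−0.150·log₂(0.150) = 0.4105
−0.500·log₂(0.500) = 0.5000
−0.242·log₂(0.242) = 0.4954
−0.108·log₂(0.108) = 0.3468
Sum ≈ 1.7527 → 1.753 bits.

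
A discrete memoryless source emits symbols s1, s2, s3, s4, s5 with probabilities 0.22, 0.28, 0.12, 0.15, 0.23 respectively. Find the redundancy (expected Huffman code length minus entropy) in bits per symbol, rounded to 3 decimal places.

Entropy H = −Σ p log₂ p ≈ 2.2601 bits.
Huffman merges: 3/25+3/20→27/100; 11/50+23/100→9/20; 27/100+7/25→11/20; 9/20+11/20→1. L = 227/100 ≈ 2.2700.
L − H = 2.2700 − 2.2601 = 0.010 bits.

0.010 bits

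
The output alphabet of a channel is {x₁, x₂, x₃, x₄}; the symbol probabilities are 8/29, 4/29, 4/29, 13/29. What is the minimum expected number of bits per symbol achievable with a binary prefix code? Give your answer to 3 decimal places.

Repeatedly combine the two least-probable nodes; the expected code length is the sum of the merged weights.
merge 4/29 + 4/29 → 8/29
merge 8/29 + 8/29 → 16/29
merge 13/29 + 16/29 → 1
L = 8/29 + 16/29 + 1 = 53/29 ≈ 1.828 bits/symbol.

1.828 bits/symbol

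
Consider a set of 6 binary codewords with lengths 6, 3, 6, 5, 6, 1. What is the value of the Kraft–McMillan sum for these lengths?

With common denominator 2^6 = 64: Σ 2^(−ℓᵢ) = 1/64 + 8/64 + 1/64 + 2/64 + 1/64 + 32/64 = 45/64 = 0.703125.

0.703125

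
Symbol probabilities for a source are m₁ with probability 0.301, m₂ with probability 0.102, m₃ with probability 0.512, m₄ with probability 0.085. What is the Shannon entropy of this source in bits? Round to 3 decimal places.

H = −Σ pᵢ log₂ pᵢ.
−0.301·log₂(0.301) = 0.5214
−0.102·log₂(0.102) = 0.3359
−0.512·log₂(0.512) = 0.4945
−0.085·log₂(0.085) = 0.3023
Sum ≈ 1.6541 → 1.654 bits.

1.654 bits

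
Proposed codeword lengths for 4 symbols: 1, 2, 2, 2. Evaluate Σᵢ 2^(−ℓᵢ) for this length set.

With common denominator 2^2 = 4: Σ 2^(−ℓᵢ) = 2/4 + 1/4 + 1/4 + 1/4 = 5/4 = 1.25.

1.25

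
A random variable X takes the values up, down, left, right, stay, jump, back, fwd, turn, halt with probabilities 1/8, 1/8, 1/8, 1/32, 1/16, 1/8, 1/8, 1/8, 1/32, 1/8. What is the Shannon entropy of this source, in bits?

Each probability is a power of 1/2, so log₂(1/p) is an integer.
H = Σ p·log₂(1/p) = 1/8·3 + 1/8·3 + 1/8·3 + 1/32·5 + 1/16·4 + 1/8·3 + 1/8·3 + 1/8·3 + 1/32·5 + 1/8·3 = 3.1875 bits.

3.1875 bits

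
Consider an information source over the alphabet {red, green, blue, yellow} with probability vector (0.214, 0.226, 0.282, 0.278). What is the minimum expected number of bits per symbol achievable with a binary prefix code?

2 bits/symbol

Repeatedly combine the two least-probable nodes; the expected code length is the sum of the merged weights.
merge 107/500 + 113/500 → 11/25
merge 139/500 + 141/500 → 14/25
merge 11/25 + 14/25 → 1
L = 11/25 + 14/25 + 1 = 2 bits/symbol.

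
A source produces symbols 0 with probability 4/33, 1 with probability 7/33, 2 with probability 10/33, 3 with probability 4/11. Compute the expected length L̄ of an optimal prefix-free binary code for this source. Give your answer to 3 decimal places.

1.970 bits/symbol

Repeatedly combine the two least-probable nodes; the expected code length is the sum of the merged weights.
merge 4/33 + 7/33 → 1/3
merge 10/33 + 1/3 → 7/11
merge 4/11 + 7/11 → 1
L = 1/3 + 7/11 + 1 = 65/33 ≈ 1.970 bits/symbol.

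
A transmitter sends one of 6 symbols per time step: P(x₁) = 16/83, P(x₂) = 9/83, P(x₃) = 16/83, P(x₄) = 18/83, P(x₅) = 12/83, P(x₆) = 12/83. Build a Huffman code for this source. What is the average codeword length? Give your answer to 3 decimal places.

2.590 bits/symbol

Repeatedly combine the two least-probable nodes; the expected code length is the sum of the merged weights.
merge 9/83 + 12/83 → 21/83
merge 12/83 + 16/83 → 28/83
merge 16/83 + 18/83 → 34/83
merge 21/83 + 28/83 → 49/83
merge 34/83 + 49/83 → 1
L = 21/83 + 28/83 + 34/83 + 49/83 + 1 = 215/83 ≈ 2.590 bits/symbol.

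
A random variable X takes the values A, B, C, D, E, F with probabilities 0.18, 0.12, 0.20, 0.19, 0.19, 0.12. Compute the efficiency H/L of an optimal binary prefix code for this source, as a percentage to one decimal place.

Entropy H = −Σ p log₂ p ≈ 2.5543 bits.
Huffman merges: 3/25+3/25→6/25; 9/50+19/100→37/100; 19/100+1/5→39/100; 6/25+37/100→61/100; 39/100+61/100→1. L = 261/100 ≈ 2.6100.
Efficiency = H/L = 2.5543/2.6100 = 97.9%.

97.9%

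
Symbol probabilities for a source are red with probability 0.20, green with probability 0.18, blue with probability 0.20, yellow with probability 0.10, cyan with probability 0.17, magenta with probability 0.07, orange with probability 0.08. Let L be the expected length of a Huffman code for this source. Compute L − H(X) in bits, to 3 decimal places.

Entropy H = −Σ p log₂ p ≈ 2.7009 bits.
Huffman merges: 7/100+2/25→3/20; 1/10+3/20→1/4; 17/100+9/50→7/20; 1/5+1/5→2/5; 1/4+7/20→3/5; 2/5+3/5→1. L = 11/4 ≈ 2.7500.
L − H = 2.7500 − 2.7009 = 0.049 bits.

0.049 bits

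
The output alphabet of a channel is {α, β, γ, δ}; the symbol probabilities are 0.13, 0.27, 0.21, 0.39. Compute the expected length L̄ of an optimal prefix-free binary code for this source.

1.95 bits/symbol

Repeatedly combine the two least-probable nodes; the expected code length is the sum of the merged weights.
merge 13/100 + 21/100 → 17/50
merge 27/100 + 17/50 → 61/100
merge 39/100 + 61/100 → 1
L = 17/50 + 61/100 + 1 = 39/20 = 1.95 bits/symbol.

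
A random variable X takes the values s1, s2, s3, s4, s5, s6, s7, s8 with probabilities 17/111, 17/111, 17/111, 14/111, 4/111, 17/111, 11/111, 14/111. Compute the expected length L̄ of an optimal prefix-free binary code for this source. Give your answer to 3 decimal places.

Repeatedly combine the two least-probable nodes; the expected code length is the sum of the merged weights.
merge 4/111 + 11/111 → 5/37
merge 14/111 + 14/111 → 28/111
merge 5/37 + 17/111 → 32/111
merge 17/111 + 17/111 → 34/111
merge 17/111 + 28/111 → 15/37
merge 32/111 + 34/111 → 22/37
merge 15/37 + 22/37 → 1
L = 5/37 + 28/111 + 32/111 + 34/111 + 15/37 + 22/37 + 1 = 331/111 ≈ 2.982 bits/symbol.

2.982 bits/symbol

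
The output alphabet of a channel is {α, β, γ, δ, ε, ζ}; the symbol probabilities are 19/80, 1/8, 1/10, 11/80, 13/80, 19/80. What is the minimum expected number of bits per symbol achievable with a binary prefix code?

2.525 bits/symbol

Repeatedly combine the two least-probable nodes; the expected code length is the sum of the merged weights.
merge 1/10 + 1/8 → 9/40
merge 11/80 + 13/80 → 3/10
merge 9/40 + 19/80 → 37/80
merge 19/80 + 3/10 → 43/80
merge 37/80 + 43/80 → 1
L = 9/40 + 3/10 + 37/80 + 43/80 + 1 = 101/40 = 2.525 bits/symbol.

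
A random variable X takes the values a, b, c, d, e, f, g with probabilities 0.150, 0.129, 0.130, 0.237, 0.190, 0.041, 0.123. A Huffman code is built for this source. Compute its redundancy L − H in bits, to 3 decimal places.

0.054 bits

Entropy H = −Σ p log₂ p ≈ 2.6826 bits.
Huffman merges: 41/1000+123/1000→41/250; 129/1000+13/100→259/1000; 3/20+41/250→157/500; 19/100+237/1000→427/1000; 259/1000+157/500→573/1000; 427/1000+573/1000→1. L = 2737/1000 ≈ 2.7370.
L − H = 2.7370 − 2.6826 = 0.054 bits.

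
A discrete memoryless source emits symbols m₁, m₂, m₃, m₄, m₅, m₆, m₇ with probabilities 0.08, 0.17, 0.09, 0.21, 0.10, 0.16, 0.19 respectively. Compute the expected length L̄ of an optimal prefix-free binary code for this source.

2.77 bits/symbol

Repeatedly combine the two least-probable nodes; the expected code length is the sum of the merged weights.
merge 2/25 + 9/100 → 17/100
merge 1/10 + 4/25 → 13/50
merge 17/100 + 17/100 → 17/50
merge 19/100 + 21/100 → 2/5
merge 13/50 + 17/50 → 3/5
merge 2/5 + 3/5 → 1
L = 17/100 + 13/50 + 17/50 + 2/5 + 3/5 + 1 = 277/100 = 2.77 bits/symbol.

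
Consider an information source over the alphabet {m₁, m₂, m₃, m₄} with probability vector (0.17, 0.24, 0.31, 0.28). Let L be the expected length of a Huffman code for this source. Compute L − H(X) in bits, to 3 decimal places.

0.033 bits

Entropy H = −Σ p log₂ p ≈ 1.9667 bits.
Huffman merges: 17/100+6/25→41/100; 7/25+31/100→59/100; 41/100+59/100→1. L = 2 ≈ 2.0000.
L − H = 2.0000 − 1.9667 = 0.033 bits.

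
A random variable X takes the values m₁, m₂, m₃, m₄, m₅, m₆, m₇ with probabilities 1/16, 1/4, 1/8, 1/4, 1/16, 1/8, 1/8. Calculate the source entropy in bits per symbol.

2.625 bits

Each probability is a power of 1/2, so log₂(1/p) is an integer.
H = Σ p·log₂(1/p) = 1/16·4 + 1/4·2 + 1/8·3 + 1/4·2 + 1/16·4 + 1/8·3 + 1/8·3 = 2.625 bits.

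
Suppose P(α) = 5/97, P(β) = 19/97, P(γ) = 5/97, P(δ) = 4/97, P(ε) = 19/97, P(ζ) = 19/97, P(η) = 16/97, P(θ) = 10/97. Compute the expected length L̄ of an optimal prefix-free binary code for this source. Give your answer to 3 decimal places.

2.845 bits/symbol

Repeatedly combine the two least-probable nodes; the expected code length is the sum of the merged weights.
merge 4/97 + 5/97 → 9/97
merge 5/97 + 9/97 → 14/97
merge 10/97 + 14/97 → 24/97
merge 16/97 + 19/97 → 35/97
merge 19/97 + 19/97 → 38/97
merge 24/97 + 35/97 → 59/97
merge 38/97 + 59/97 → 1
L = 9/97 + 14/97 + 24/97 + 35/97 + 38/97 + 59/97 + 1 = 276/97 ≈ 2.845 bits/symbol.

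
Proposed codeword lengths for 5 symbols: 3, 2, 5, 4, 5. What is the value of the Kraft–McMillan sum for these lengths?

0.5

With common denominator 2^5 = 32: Σ 2^(−ℓᵢ) = 4/32 + 8/32 + 1/32 + 2/32 + 1/32 = 16/32 = 0.5.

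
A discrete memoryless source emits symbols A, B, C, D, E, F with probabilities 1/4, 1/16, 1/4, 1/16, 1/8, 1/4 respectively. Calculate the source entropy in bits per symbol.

Each probability is a power of 1/2, so log₂(1/p) is an integer.
H = Σ p·log₂(1/p) = 1/4·2 + 1/16·4 + 1/4·2 + 1/16·4 + 1/8·3 + 1/4·2 = 2.375 bits.

2.375 bits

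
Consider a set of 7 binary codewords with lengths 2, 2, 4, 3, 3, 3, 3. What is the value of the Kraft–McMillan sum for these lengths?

With common denominator 2^4 = 16: Σ 2^(−ℓᵢ) = 4/16 + 4/16 + 1/16 + 2/16 + 2/16 + 2/16 + 2/16 = 17/16 = 1.0625.

1.0625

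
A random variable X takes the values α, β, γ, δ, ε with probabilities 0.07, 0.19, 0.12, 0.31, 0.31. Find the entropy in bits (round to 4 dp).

H = −Σ pᵢ log₂ pᵢ.
−0.07·log₂(0.07) = 0.2686
−0.19·log₂(0.19) = 0.4552
−0.12·log₂(0.12) = 0.3671
−0.31·log₂(0.31) = 0.5238
−0.31·log₂(0.31) = 0.5238
Sum ≈ 2.1384 → 2.1384 bits.

2.1384 bits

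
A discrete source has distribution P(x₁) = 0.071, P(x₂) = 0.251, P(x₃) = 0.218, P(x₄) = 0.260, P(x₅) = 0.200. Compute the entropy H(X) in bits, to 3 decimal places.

H = −Σ pᵢ log₂ pᵢ.
−0.071·log₂(0.071) = 0.2709
−0.251·log₂(0.251) = 0.5006
−0.218·log₂(0.218) = 0.4791
−0.260·log₂(0.260) = 0.5053
−0.200·log₂(0.200) = 0.4644
Sum ≈ 2.2202 → 2.220 bits.

2.220 bits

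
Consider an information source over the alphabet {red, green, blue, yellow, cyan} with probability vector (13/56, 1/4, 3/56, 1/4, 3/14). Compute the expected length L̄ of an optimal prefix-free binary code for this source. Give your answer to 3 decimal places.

Repeatedly combine the two least-probable nodes; the expected code length is the sum of the merged weights.
merge 3/56 + 3/14 → 15/56
merge 13/56 + 1/4 → 27/56
merge 1/4 + 15/56 → 29/56
merge 27/56 + 29/56 → 1
L = 15/56 + 27/56 + 29/56 + 1 = 127/56 ≈ 2.268 bits/symbol.

2.268 bits/symbol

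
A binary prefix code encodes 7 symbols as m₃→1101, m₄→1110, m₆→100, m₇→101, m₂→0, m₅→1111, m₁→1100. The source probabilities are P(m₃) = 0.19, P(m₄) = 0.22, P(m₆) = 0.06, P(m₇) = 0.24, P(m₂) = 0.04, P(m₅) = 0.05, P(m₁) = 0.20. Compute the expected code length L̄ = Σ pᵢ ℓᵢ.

3.58 bits/symbol

L̄ = Σ pᵢ·ℓᵢ = 0.19·4 + 0.22·4 + 0.06·3 + 0.24·3 + 0.04·1 + 0.05·4 + 0.20·4 = 3.58 bits/symbol.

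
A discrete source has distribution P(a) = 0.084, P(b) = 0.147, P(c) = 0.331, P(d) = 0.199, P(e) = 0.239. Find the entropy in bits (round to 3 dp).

2.192 bits

H = −Σ pᵢ log₂ pᵢ.
−0.084·log₂(0.084) = 0.3002
−0.147·log₂(0.147) = 0.4066
−0.331·log₂(0.331) = 0.5280
−0.199·log₂(0.199) = 0.4635
−0.239·log₂(0.239) = 0.4935
Sum ≈ 2.1918 → 2.192 bits.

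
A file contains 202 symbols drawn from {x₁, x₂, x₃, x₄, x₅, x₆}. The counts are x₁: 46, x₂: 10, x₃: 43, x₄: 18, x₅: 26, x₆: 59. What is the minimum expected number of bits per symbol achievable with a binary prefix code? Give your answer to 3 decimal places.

2.406 bits/symbol

Probabilities are the counts divided by 202.
Repeatedly combine the two least-probable nodes; the expected code length is the sum of the merged weights.
merge 5/101 + 9/101 → 14/101
merge 13/101 + 14/101 → 27/101
merge 43/202 + 23/101 → 89/202
merge 27/101 + 59/202 → 113/202
merge 89/202 + 113/202 → 1
L = 14/101 + 27/101 + 89/202 + 113/202 + 1 = 243/101 ≈ 2.406 bits/symbol.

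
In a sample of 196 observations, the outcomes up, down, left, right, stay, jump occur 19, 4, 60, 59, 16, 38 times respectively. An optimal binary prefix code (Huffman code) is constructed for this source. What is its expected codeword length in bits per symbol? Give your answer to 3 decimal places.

2.301 bits/symbol

Probabilities are the counts divided by 196.
Repeatedly combine the two least-probable nodes; the expected code length is the sum of the merged weights.
merge 1/49 + 4/49 → 5/49
merge 19/196 + 5/49 → 39/196
merge 19/98 + 39/196 → 11/28
merge 59/196 + 15/49 → 17/28
merge 11/28 + 17/28 → 1
L = 5/49 + 39/196 + 11/28 + 17/28 + 1 = 451/196 ≈ 2.301 bits/symbol.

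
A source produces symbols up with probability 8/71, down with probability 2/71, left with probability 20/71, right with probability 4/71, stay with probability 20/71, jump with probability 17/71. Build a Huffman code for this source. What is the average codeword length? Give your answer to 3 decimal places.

Repeatedly combine the two least-probable nodes; the expected code length is the sum of the merged weights.
merge 2/71 + 4/71 → 6/71
merge 6/71 + 8/71 → 14/71
merge 14/71 + 17/71 → 31/71
merge 20/71 + 20/71 → 40/71
merge 31/71 + 40/71 → 1
L = 6/71 + 14/71 + 31/71 + 40/71 + 1 = 162/71 ≈ 2.282 bits/symbol.

2.282 bits/symbol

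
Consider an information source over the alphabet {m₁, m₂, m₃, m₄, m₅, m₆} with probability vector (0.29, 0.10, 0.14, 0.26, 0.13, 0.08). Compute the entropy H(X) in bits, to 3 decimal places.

H = −Σ pᵢ log₂ pᵢ.
−0.29·log₂(0.29) = 0.5179
−0.10·log₂(0.10) = 0.3322
−0.14·log₂(0.14) = 0.3971
−0.26·log₂(0.26) = 0.5053
−0.13·log₂(0.13) = 0.3826
−0.08·log₂(0.08) = 0.2915
Sum ≈ 2.4266 → 2.427 bits.

2.427 bits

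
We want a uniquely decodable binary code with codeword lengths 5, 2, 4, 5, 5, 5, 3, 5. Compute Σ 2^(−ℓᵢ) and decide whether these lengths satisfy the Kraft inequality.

0.59375; yes

With common denominator 2^5 = 32: Σ 2^(−ℓᵢ) = 1/32 + 8/32 + 2/32 + 1/32 + 1/32 + 1/32 + 4/32 + 1/32 = 19/32 = 0.59375.
Kraft's inequality requires Σ ≤ 1; here Σ = 0.59375 ≤ 1, so such a prefix code exists.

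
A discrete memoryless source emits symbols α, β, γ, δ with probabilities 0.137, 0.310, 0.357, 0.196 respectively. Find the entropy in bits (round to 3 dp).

H = −Σ pᵢ log₂ pᵢ.
−0.137·log₂(0.137) = 0.3929
−0.310·log₂(0.310) = 0.5238
−0.357·log₂(0.357) = 0.5305
−0.196·log₂(0.196) = 0.4608
Sum ≈ 1.9080 → 1.908 bits.

1.908 bits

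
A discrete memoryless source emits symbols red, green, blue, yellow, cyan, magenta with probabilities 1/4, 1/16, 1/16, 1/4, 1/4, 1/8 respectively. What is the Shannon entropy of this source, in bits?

Each probability is a power of 1/2, so log₂(1/p) is an integer.
H = Σ p·log₂(1/p) = 1/4·2 + 1/16·4 + 1/16·4 + 1/4·2 + 1/4·2 + 1/8·3 = 2.375 bits.

2.375 bits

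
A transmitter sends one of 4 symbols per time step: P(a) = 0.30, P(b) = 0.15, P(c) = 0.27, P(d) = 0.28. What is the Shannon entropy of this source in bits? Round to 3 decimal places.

1.956 bits

H = −Σ pᵢ log₂ pᵢ.
−0.30·log₂(0.30) = 0.5211
−0.15·log₂(0.15) = 0.4105
−0.27·log₂(0.27) = 0.5100
−0.28·log₂(0.28) = 0.5142
Sum ≈ 1.9559 → 1.956 bits.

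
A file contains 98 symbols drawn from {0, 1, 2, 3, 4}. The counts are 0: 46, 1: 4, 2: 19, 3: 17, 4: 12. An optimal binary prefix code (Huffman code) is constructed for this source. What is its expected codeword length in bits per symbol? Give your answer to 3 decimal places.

2.031 bits/symbol

Probabilities are the counts divided by 98.
Repeatedly combine the two least-probable nodes; the expected code length is the sum of the merged weights.
merge 2/49 + 6/49 → 8/49
merge 8/49 + 17/98 → 33/98
merge 19/98 + 33/98 → 26/49
merge 23/49 + 26/49 → 1
L = 8/49 + 33/98 + 26/49 + 1 = 199/98 ≈ 2.031 bits/symbol.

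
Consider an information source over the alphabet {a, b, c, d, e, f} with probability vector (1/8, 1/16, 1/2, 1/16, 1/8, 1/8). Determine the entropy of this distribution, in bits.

Each probability is a power of 1/2, so log₂(1/p) is an integer.
H = Σ p·log₂(1/p) = 1/8·3 + 1/16·4 + 1/2·1 + 1/16·4 + 1/8·3 + 1/8·3 = 2.125 bits.

2.125 bits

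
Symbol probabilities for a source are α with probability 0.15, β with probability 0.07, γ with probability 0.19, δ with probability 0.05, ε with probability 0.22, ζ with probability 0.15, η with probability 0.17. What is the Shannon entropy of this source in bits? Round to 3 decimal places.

H = −Σ pᵢ log₂ pᵢ.
−0.15·log₂(0.15) = 0.4105
−0.07·log₂(0.07) = 0.2686
−0.19·log₂(0.19) = 0.4552
−0.05·log₂(0.05) = 0.2161
−0.22·log₂(0.22) = 0.4806
−0.15·log₂(0.15) = 0.4105
−0.17·log₂(0.17) = 0.4346
Sum ≈ 2.6761 → 2.676 bits.

2.676 bits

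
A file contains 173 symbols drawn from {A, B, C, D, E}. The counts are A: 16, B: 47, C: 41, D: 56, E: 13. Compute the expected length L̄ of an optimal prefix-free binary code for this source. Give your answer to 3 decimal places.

2.168 bits/symbol

Probabilities are the counts divided by 173.
Repeatedly combine the two least-probable nodes; the expected code length is the sum of the merged weights.
merge 13/173 + 16/173 → 29/173
merge 29/173 + 41/173 → 70/173
merge 47/173 + 56/173 → 103/173
merge 70/173 + 103/173 → 1
L = 29/173 + 70/173 + 103/173 + 1 = 375/173 ≈ 2.168 bits/symbol.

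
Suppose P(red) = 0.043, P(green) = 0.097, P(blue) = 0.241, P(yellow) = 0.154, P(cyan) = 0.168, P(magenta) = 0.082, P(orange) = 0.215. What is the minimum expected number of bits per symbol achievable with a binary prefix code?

2.669 bits/symbol

Repeatedly combine the two least-probable nodes; the expected code length is the sum of the merged weights.
merge 43/1000 + 41/500 → 1/8
merge 97/1000 + 1/8 → 111/500
merge 77/500 + 21/125 → 161/500
merge 43/200 + 111/500 → 437/1000
merge 241/1000 + 161/500 → 563/1000
merge 437/1000 + 563/1000 → 1
L = 1/8 + 111/500 + 161/500 + 437/1000 + 563/1000 + 1 = 2669/1000 = 2.669 bits/symbol.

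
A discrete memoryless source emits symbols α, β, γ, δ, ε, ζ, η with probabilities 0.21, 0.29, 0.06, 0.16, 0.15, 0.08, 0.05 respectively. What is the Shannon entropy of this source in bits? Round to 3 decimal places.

2.575 bits

H = −Σ pᵢ log₂ pᵢ.
−0.21·log₂(0.21) = 0.4728
−0.29·log₂(0.29) = 0.5179
−0.06·log₂(0.06) = 0.2435
−0.16·log₂(0.16) = 0.4230
−0.15·log₂(0.15) = 0.4105
−0.08·log₂(0.08) = 0.2915
−0.05·log₂(0.05) = 0.2161
Sum ≈ 2.5754 → 2.575 bits.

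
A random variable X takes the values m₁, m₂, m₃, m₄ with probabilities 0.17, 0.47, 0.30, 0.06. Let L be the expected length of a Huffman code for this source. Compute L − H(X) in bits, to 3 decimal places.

0.049 bits

Entropy H = −Σ p log₂ p ≈ 1.7112 bits.
Huffman merges: 3/50+17/100→23/100; 23/100+3/10→53/100; 47/100+53/100→1. L = 44/25 ≈ 1.7600.
L − H = 1.7600 − 1.7112 = 0.049 bits.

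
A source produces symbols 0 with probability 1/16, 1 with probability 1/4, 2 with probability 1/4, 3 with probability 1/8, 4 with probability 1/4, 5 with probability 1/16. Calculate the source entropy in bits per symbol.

Each probability is a power of 1/2, so log₂(1/p) is an integer.
H = Σ p·log₂(1/p) = 1/16·4 + 1/4·2 + 1/4·2 + 1/8·3 + 1/4·2 + 1/16·4 = 2.375 bits.

2.375 bits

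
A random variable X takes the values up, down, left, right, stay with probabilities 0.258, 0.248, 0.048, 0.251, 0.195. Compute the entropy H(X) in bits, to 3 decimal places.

H = −Σ pᵢ log₂ pᵢ.
−0.258·log₂(0.258) = 0.5043
−0.248·log₂(0.248) = 0.4989
−0.048·log₂(0.048) = 0.2103
−0.251·log₂(0.251) = 0.5006
−0.195·log₂(0.195) = 0.4599
Sum ≈ 2.1739 → 2.174 bits.

2.174 bits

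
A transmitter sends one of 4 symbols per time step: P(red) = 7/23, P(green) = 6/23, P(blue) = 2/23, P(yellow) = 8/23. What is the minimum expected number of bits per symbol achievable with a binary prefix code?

2 bits/symbol

Repeatedly combine the two least-probable nodes; the expected code length is the sum of the merged weights.
merge 2/23 + 6/23 → 8/23
merge 7/23 + 8/23 → 15/23
merge 8/23 + 15/23 → 1
L = 8/23 + 15/23 + 1 = 2 bits/symbol.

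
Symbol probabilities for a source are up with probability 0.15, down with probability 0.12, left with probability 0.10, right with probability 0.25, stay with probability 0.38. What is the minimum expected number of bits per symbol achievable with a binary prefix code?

Repeatedly combine the two least-probable nodes; the expected code length is the sum of the merged weights.
merge 1/10 + 3/25 → 11/50
merge 3/20 + 11/50 → 37/100
merge 1/4 + 37/100 → 31/50
merge 19/50 + 31/50 → 1
L = 11/50 + 37/100 + 31/50 + 1 = 221/100 = 2.21 bits/symbol.

2.21 bits/symbol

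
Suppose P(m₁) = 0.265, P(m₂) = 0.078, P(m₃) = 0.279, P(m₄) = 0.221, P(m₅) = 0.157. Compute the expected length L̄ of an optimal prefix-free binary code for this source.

2.235 bits/symbol

Repeatedly combine the two least-probable nodes; the expected code length is the sum of the merged weights.
merge 39/500 + 157/1000 → 47/200
merge 221/1000 + 47/200 → 57/125
merge 53/200 + 279/1000 → 68/125
merge 57/125 + 68/125 → 1
L = 47/200 + 57/125 + 68/125 + 1 = 447/200 = 2.235 bits/symbol.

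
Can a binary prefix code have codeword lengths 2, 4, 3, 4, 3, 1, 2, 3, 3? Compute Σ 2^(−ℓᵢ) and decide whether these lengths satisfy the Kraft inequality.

With common denominator 2^4 = 16: Σ 2^(−ℓᵢ) = 4/16 + 1/16 + 2/16 + 1/16 + 2/16 + 8/16 + 4/16 + 2/16 + 2/16 = 26/16 = 1.625.
Kraft's inequality requires Σ ≤ 1; here Σ = 1.625 > 1, so no such prefix code exists.

1.625; no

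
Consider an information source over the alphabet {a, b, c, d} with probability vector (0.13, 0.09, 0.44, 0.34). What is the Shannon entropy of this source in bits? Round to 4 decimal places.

H = −Σ pᵢ log₂ pᵢ.
−0.13·log₂(0.13) = 0.3826
−0.09·log₂(0.09) = 0.3127
−0.44·log₂(0.44) = 0.5211
−0.34·log₂(0.34) = 0.5292
Sum ≈ 1.7456 → 1.7456 bits.

1.7456 bits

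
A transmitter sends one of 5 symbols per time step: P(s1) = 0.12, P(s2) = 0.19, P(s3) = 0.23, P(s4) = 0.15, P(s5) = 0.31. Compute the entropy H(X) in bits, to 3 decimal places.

2.244 bits

H = −Σ pᵢ log₂ pᵢ.
−0.12·log₂(0.12) = 0.3671
−0.19·log₂(0.19) = 0.4552
−0.23·log₂(0.23) = 0.4877
−0.15·log₂(0.15) = 0.4105
−0.31·log₂(0.31) = 0.5238
Sum ≈ 2.2443 → 2.244 bits.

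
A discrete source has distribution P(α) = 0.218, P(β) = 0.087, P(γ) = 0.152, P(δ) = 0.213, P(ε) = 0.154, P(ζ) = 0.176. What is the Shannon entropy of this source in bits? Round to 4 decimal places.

2.5307 bits

H = −Σ pᵢ log₂ pᵢ.
−0.218·log₂(0.218) = 0.4791
−0.087·log₂(0.087) = 0.3065
−0.152·log₂(0.152) = 0.4131
−0.213·log₂(0.213) = 0.4752
−0.154·log₂(0.154) = 0.4156
−0.176·log₂(0.176) = 0.4411
Sum ≈ 2.5307 → 2.5307 bits.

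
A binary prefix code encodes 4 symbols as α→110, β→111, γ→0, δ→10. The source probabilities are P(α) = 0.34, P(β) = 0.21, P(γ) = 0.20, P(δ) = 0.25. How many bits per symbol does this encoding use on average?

2.35 bits/symbol

L̄ = Σ pᵢ·ℓᵢ = 0.34·3 + 0.21·3 + 0.20·1 + 0.25·2 = 2.35 bits/symbol.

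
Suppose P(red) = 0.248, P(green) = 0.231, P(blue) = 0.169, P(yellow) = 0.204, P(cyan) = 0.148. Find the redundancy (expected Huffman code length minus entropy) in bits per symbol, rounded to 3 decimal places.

Entropy H = −Σ p log₂ p ≈ 2.2965 bits.
Huffman merges: 37/250+169/1000→317/1000; 51/250+231/1000→87/200; 31/125+317/1000→113/200; 87/200+113/200→1. L = 2317/1000 ≈ 2.3170.
L − H = 2.3170 − 2.2965 = 0.021 bits.

0.021 bits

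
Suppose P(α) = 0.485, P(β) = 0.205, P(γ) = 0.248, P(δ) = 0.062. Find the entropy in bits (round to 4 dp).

1.7226 bits

H = −Σ pᵢ log₂ pᵢ.
−0.485·log₂(0.485) = 0.5063
−0.205·log₂(0.205) = 0.4687
−0.248·log₂(0.248) = 0.4989
−0.062·log₂(0.062) = 0.2487
Sum ≈ 1.7226 → 1.7226 bits.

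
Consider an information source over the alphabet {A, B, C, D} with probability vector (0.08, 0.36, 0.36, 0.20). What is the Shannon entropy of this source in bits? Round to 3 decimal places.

H = −Σ pᵢ log₂ pᵢ.
−0.08·log₂(0.08) = 0.2915
−0.36·log₂(0.36) = 0.5306
−0.36·log₂(0.36) = 0.5306
−0.20·log₂(0.20) = 0.4644
Sum ≈ 1.8171 → 1.817 bits.

1.817 bits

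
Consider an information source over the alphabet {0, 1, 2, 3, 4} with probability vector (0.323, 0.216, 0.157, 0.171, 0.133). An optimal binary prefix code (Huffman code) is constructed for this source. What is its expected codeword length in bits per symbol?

Repeatedly combine the two least-probable nodes; the expected code length is the sum of the merged weights.
merge 133/1000 + 157/1000 → 29/100
merge 171/1000 + 27/125 → 387/1000
merge 29/100 + 323/1000 → 613/1000
merge 387/1000 + 613/1000 → 1
L = 29/100 + 387/1000 + 613/1000 + 1 = 229/100 = 2.29 bits/symbol.

2.29 bits/symbol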